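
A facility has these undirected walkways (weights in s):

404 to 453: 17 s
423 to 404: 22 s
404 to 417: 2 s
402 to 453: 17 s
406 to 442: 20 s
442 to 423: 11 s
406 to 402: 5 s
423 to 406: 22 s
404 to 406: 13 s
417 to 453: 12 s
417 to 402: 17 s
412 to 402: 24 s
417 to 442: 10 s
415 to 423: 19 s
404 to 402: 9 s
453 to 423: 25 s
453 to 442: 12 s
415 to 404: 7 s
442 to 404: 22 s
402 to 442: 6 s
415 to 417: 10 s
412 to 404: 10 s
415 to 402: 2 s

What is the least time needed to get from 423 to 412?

32 s

Candidate routes:
423 - 404 - 412: 22+10 = 32
423 - 442 - 417 - 404 - 412: 11+10+2+10 = 33
The minimum is 32 s via 423 - 404 - 412.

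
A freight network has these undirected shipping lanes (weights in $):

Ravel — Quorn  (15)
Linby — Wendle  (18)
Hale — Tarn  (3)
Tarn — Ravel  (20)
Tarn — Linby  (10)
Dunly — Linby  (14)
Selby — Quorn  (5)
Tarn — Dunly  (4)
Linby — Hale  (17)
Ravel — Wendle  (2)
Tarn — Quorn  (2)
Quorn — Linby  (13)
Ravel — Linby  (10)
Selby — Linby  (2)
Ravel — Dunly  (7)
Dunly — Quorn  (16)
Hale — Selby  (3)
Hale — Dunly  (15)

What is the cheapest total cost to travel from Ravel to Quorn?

Shortest distances from Ravel:
Ravel: 0
Wendle: 2  (via Ravel)
Dunly: 7  (via Ravel)
Linby: 10  (via Ravel)
Tarn: 11  (via Dunly)
Selby: 12  (via Linby)
Quorn: 13  (via Tarn)
Shortest route: Ravel → Dunly → Tarn → Quorn = $13.

$13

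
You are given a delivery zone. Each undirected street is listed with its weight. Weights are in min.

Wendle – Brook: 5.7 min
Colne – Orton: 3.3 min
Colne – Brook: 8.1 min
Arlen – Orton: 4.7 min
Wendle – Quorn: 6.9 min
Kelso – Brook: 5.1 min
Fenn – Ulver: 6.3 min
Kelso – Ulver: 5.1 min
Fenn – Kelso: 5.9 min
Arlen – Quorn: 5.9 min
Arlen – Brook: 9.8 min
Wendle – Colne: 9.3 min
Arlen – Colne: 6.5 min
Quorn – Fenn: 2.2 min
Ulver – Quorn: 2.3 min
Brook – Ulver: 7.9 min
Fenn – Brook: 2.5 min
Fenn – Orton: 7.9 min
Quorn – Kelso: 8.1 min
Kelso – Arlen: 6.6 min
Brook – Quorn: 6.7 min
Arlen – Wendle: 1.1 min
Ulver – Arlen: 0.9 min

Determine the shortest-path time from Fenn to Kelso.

Shortest distances from Fenn:
Fenn: 0
Quorn: 2.2  (via Fenn)
Brook: 2.5  (via Fenn)
Ulver: 4.5  (via Quorn)
Arlen: 5.4  (via Ulver)
Kelso: 5.9  (via Fenn)
Shortest route: Fenn → Kelso = 5.9 min.

5.9 min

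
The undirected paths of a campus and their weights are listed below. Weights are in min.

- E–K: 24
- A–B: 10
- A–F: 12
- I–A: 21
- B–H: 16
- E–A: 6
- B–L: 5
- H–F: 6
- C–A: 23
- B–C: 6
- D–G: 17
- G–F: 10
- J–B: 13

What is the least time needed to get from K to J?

Compare a few routes:
K - E - A - C - B - J: 24+6+23+6+13 = 72
K - E - A - B - J: 24+6+10+13 = 53
Cheapest is K - E - A - B - J at 53 min.

53 min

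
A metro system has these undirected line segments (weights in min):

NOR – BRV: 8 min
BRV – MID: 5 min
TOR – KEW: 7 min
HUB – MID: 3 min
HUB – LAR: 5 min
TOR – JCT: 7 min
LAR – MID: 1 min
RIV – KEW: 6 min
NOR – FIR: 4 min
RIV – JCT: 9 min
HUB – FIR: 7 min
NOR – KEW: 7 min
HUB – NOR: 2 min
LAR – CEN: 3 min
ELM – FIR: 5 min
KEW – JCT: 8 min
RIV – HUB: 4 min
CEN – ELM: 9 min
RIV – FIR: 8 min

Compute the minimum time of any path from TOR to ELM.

Compare a few routes:
TOR - KEW - NOR - FIR - ELM: 7+7+4+5 = 23
TOR - KEW - RIV - FIR - ELM: 7+6+8+5 = 26
The minimum is 23 min via TOR - KEW - NOR - FIR - ELM.

23 min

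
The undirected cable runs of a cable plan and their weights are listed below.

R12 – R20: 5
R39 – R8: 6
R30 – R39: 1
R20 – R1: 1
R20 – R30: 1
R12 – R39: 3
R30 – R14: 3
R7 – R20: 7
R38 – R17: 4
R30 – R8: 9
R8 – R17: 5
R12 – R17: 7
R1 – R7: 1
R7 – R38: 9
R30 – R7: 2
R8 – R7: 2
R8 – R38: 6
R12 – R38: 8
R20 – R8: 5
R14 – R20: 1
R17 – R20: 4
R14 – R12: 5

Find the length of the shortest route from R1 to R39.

3

Shortest distances from R1:
R1: 0
R7: 1  (via R1)
R20: 1  (via R1)
R30: 2  (via R20)
R14: 2  (via R20)
R8: 3  (via R7)
R39: 3  (via R30)
Shortest route: R1–R20–R30–R39 = 3.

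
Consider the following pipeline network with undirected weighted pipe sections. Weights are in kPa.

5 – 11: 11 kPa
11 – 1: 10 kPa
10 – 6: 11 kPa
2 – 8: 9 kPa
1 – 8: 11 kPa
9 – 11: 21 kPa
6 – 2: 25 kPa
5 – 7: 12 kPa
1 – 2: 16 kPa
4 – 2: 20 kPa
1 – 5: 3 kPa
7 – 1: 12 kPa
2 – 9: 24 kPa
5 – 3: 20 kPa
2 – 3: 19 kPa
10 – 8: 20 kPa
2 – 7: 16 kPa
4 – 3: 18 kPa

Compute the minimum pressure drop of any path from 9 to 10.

Running Dijkstra from 9:
9: 0
11: 21  (via 9)
2: 24  (via 9)
1: 31  (via 11)
5: 32  (via 11)
8: 33  (via 2)
7: 40  (via 2)
3: 43  (via 2)
4: 44  (via 2)
6: 49  (via 2)
10: 53  (via 8)
Shortest route: 9–2–8–10 = 53 kPa.

53 kPa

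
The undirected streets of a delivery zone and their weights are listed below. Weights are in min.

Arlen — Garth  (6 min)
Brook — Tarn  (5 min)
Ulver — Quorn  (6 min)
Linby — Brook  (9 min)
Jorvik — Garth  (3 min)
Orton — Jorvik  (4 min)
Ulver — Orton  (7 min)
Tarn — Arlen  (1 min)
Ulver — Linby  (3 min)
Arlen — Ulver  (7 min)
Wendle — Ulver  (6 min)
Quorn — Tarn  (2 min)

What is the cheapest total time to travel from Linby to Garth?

16 min

Candidate routes:
Linby → Ulver → Arlen → Garth: 3+7+6 = 16
Linby → Ulver → Orton → Jorvik → Garth: 3+7+4+3 = 17
The minimum is 16 min via Linby → Ulver → Arlen → Garth.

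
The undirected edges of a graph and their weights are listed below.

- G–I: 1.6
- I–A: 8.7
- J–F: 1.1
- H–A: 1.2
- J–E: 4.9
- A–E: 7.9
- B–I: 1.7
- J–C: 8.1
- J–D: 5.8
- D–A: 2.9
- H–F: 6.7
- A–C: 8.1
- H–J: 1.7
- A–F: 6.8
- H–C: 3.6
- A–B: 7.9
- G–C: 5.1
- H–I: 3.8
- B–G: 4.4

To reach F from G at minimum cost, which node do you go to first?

I

Enumerating some paths:
G–I–H–F: 1.6+3.8+6.7 = 12.1
G–I–H–J–F: 1.6+3.8+1.7+1.1 = 8.2
G–C–H–J–F: 5.1+3.6+1.7+1.1 = 11.5
The minimum is 8.2 via G–I–H–J–F.
So from G the first move is to I.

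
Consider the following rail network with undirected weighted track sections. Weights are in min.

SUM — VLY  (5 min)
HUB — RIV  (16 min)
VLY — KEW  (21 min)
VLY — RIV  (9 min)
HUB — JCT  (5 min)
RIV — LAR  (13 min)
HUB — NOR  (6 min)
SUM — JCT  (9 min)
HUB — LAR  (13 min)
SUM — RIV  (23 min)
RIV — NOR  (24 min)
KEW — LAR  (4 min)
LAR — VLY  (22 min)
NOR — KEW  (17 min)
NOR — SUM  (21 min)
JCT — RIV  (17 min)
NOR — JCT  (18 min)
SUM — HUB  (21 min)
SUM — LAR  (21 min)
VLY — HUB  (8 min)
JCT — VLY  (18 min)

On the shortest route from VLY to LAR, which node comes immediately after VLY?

Enumerating some paths:
VLY - RIV - LAR: 9+13 = 22
VLY - HUB - LAR: 8+13 = 21
VLY - LAR: 22 = 22
Cheapest is VLY - HUB - LAR at 21 min.
So from VLY the first move is to HUB.

HUB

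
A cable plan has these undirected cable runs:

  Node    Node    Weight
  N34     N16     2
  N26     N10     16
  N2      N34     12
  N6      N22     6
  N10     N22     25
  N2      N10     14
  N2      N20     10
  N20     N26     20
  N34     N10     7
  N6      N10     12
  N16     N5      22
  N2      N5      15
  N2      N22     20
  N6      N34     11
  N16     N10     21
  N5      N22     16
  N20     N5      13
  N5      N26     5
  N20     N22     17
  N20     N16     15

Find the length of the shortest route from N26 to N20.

18

Settle nodes by increasing distance from N26:
N26: 0
N5: 5  (via N26)
N10: 16  (via N26)
N20: 18  (via N5)
Shortest route: N26–N5–N20 = 18.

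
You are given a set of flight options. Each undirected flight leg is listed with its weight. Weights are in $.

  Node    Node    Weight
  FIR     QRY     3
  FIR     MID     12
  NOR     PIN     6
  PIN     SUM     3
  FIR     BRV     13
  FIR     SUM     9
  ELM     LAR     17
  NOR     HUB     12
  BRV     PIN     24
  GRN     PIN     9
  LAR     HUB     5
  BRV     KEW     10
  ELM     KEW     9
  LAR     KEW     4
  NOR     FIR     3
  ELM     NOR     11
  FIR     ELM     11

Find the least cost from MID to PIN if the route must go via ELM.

Shortest MID→ELM: MID → FIR → ELM = 23
Shortest ELM→PIN: ELM → NOR → PIN = 17
Total via ELM: 23 + 17 = $40.

$40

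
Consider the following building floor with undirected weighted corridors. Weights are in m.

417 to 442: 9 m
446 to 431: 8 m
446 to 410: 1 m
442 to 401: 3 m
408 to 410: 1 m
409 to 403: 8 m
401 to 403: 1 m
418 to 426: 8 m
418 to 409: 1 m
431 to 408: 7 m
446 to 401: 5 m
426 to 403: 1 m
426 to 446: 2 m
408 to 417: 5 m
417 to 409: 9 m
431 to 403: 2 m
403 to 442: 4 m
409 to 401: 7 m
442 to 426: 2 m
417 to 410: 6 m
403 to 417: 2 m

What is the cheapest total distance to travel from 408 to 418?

Settle nodes by increasing distance from 408:
408: 0
410: 1  (via 408)
446: 2  (via 410)
426: 4  (via 446)
403: 5  (via 426)
417: 5  (via 408)
401: 6  (via 403)
442: 6  (via 426)
431: 7  (via 408)
418: 12  (via 426)
Shortest route: 408 → 410 → 446 → 426 → 418 = 12 m.

12 m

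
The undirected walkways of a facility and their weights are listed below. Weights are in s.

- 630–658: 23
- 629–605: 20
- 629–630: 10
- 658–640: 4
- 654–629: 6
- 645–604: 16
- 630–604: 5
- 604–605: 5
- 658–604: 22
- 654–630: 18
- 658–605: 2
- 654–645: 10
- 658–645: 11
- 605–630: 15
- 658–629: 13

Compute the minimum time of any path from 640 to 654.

Candidate routes:
640–658–629–654: 4+13+6 = 23
640–658–645–654: 4+11+10 = 25
640–658–605–629–654: 4+2+20+6 = 32
Cheapest is 640–658–629–654 at 23 s.

23 s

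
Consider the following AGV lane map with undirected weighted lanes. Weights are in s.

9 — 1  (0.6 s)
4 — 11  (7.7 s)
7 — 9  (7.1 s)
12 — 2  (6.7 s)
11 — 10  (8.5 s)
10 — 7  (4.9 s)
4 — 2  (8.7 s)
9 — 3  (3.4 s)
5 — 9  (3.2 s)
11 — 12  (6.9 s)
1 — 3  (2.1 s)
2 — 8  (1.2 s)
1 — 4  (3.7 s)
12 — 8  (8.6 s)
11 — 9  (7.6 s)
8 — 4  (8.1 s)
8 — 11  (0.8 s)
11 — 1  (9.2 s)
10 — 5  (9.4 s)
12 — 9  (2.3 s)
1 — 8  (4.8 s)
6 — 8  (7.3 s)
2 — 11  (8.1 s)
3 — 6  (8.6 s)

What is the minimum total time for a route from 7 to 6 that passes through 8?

19.8 s

Shortest 7→8: 7–9–1–8 = 12.5
Shortest 8→6: 8–6 = 7.3
Total via 8: 12.5 + 7.3 = 19.8 s.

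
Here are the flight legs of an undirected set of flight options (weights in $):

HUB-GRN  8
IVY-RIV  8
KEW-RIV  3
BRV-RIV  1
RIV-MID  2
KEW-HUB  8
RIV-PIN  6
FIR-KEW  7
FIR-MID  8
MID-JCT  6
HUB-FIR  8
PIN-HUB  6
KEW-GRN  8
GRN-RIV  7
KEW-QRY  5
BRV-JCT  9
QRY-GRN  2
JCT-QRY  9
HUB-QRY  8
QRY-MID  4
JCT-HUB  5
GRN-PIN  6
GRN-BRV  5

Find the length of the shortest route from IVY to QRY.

$14

Shortest distances from IVY:
IVY: 0
RIV: 8  (via IVY)
BRV: 9  (via RIV)
MID: 10  (via RIV)
KEW: 11  (via RIV)
PIN: 14  (via RIV)
QRY: 14  (via MID)
Shortest route: IVY–RIV–MID–QRY = $14.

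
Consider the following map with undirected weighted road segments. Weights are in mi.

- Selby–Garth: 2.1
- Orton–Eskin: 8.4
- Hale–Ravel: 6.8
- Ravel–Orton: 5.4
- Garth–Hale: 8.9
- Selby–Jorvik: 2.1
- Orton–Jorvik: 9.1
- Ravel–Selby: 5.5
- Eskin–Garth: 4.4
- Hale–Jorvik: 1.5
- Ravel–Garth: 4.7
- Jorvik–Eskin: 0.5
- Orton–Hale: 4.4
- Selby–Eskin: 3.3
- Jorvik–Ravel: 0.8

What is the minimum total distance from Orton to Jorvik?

5.9 mi

Candidate routes:
Orton - Eskin - Jorvik: 8.4+0.5 = 8.9
Orton - Hale - Jorvik: 4.4+1.5 = 5.9
Orton - Ravel - Jorvik: 5.4+0.8 = 6.2
The minimum is 5.9 mi via Orton - Hale - Jorvik.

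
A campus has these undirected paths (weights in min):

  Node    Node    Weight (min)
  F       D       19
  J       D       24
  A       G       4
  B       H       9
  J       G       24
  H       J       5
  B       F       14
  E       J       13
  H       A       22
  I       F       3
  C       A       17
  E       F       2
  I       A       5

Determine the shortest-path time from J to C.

40 min

Compare a few routes:
J → E → F → I → A → C: 13+2+3+5+17 = 40
J → H → A → C: 5+22+17 = 44
The minimum is 40 min via J → E → F → I → A → C.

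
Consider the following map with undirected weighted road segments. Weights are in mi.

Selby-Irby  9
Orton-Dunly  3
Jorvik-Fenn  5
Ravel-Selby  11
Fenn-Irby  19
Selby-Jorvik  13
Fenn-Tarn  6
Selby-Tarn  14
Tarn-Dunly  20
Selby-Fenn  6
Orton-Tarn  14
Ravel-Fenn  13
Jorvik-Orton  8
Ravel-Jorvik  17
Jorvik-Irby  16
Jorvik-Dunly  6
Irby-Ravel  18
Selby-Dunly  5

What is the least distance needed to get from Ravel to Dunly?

16 mi

Candidate routes:
Ravel - Fenn - Selby - Dunly: 13+6+5 = 24
Ravel - Selby - Dunly: 11+5 = 16
Ravel - Jorvik - Dunly: 17+6 = 23
The minimum is 16 mi via Ravel - Selby - Dunly.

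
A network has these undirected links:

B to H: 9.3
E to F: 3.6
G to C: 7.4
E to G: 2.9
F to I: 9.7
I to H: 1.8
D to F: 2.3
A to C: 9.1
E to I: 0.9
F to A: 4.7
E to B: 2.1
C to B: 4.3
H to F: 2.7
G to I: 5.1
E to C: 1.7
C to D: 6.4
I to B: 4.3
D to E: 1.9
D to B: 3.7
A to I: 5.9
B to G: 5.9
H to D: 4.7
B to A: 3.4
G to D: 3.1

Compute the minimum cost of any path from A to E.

5.5

Compare a few routes:
A → B → E: 3.4+2.1 = 5.5
A → I → E: 5.9+0.9 = 6.8
The minimum is 5.5 via A → B → E.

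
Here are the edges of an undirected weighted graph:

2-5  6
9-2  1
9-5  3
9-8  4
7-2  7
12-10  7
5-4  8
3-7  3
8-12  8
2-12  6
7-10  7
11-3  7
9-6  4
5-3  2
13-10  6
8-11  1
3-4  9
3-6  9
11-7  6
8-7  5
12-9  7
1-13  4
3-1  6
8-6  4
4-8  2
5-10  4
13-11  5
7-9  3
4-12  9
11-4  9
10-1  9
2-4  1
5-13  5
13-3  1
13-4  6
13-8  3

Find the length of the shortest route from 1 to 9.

Running Dijkstra from 1:
1: 0
13: 4  (via 1)
3: 5  (via 13)
5: 7  (via 3)
8: 7  (via 13)
7: 8  (via 3)
11: 8  (via 8)
4: 9  (via 8)
10: 9  (via 1)
2: 10  (via 4)
9: 10  (via 5)
Shortest route: 1 → 13 → 3 → 5 → 9 = 10.

10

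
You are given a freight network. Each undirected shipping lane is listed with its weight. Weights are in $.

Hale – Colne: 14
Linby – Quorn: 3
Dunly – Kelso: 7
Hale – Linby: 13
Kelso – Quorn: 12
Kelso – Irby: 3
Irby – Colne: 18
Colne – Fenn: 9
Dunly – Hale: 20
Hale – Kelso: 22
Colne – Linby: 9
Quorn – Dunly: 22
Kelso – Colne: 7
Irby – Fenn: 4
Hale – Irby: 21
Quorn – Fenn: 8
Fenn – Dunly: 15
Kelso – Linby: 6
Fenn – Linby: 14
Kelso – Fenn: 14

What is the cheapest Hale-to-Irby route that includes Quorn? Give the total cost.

Shortest Hale→Quorn: Hale → Linby → Quorn = 16
Best Quorn to Irby: Quorn → Fenn → Irby costing 12
Total via Quorn: 16 + 12 = $28.

$28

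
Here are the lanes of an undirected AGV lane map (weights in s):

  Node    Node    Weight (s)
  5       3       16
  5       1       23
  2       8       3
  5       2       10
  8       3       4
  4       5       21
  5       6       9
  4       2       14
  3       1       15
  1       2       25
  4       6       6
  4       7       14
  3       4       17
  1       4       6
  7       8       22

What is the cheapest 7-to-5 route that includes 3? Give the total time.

42 s

Shortest 7→3: 7 → 8 → 3 = 26
Shortest 3→5: 3 → 5 = 16
Total via 3: 26 + 16 = 42 s.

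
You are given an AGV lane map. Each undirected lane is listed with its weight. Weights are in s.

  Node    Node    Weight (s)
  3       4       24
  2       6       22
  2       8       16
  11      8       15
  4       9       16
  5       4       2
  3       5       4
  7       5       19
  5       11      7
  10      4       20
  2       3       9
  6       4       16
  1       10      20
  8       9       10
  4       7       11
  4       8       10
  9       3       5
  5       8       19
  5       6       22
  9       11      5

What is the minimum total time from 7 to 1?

51 s

Enumerating some paths:
7–5–3–9–4–10–1: 19+4+5+16+20+20 = 84
7–5–4–10–1: 19+2+20+20 = 61
7–4–10–1: 11+20+20 = 51
The minimum is 51 s via 7–4–10–1.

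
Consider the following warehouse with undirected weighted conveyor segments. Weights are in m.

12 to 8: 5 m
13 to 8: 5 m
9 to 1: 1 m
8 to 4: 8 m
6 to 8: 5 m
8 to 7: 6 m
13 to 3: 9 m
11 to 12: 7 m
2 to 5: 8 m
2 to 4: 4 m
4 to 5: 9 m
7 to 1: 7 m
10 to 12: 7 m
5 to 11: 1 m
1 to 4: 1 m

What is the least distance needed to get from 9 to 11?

Settle nodes by increasing distance from 9:
9: 0
1: 1  (via 9)
4: 2  (via 1)
2: 6  (via 4)
7: 8  (via 1)
8: 10  (via 4)
5: 11  (via 4)
11: 12  (via 5)
Shortest route: 9 → 1 → 4 → 5 → 11 = 12 m.

12 m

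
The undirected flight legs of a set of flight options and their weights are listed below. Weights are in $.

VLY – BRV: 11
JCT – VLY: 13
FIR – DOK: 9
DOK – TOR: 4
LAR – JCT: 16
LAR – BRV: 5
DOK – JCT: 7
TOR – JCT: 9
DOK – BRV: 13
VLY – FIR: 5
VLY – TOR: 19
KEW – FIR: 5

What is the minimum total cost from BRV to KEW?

Candidate routes:
BRV → VLY → FIR → KEW: 11+5+5 = 21
BRV → DOK → FIR → KEW: 13+9+5 = 27
The minimum is $21 via BRV → VLY → FIR → KEW.

$21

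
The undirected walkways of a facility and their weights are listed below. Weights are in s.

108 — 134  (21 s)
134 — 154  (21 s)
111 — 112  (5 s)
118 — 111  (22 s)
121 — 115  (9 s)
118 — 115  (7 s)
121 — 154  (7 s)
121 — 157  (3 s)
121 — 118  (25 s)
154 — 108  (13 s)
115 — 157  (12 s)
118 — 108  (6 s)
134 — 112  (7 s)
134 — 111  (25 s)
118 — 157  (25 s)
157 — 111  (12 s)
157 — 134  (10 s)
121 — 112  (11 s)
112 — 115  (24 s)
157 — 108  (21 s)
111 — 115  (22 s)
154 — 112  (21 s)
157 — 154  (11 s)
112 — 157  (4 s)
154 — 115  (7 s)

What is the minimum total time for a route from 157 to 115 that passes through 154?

Shortest 157→154: 157–121–154 = 10
Shortest 154→115: 154–115 = 7
Total via 154: 10 + 7 = 17 s.

17 s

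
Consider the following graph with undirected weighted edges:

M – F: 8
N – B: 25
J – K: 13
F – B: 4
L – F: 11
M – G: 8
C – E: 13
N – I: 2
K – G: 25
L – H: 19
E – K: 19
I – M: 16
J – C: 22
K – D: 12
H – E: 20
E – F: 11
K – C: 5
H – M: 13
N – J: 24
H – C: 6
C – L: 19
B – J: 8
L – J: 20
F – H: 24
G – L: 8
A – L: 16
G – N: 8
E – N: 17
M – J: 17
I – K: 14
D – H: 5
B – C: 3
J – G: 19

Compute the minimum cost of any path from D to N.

28

Shortest distances from D:
D: 0
H: 5  (via D)
C: 11  (via H)
K: 12  (via D)
B: 14  (via C)
F: 18  (via B)
M: 18  (via H)
J: 22  (via B)
E: 24  (via C)
L: 24  (via H)
G: 26  (via M)
I: 26  (via K)
N: 28  (via I)
Shortest route: D → K → I → N = 28.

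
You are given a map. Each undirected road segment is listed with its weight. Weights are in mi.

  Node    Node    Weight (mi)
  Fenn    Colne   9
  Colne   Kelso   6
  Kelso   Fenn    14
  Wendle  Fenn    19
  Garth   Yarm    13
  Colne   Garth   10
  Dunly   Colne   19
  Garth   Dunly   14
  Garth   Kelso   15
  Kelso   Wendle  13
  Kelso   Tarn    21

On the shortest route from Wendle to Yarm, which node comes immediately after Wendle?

Compare a few routes:
Wendle–Kelso–Colne–Garth–Yarm: 13+6+10+13 = 42
Wendle–Kelso–Garth–Yarm: 13+15+13 = 41
The minimum is 41 mi via Wendle–Kelso–Garth–Yarm.
So from Wendle the first move is to Kelso.

Kelso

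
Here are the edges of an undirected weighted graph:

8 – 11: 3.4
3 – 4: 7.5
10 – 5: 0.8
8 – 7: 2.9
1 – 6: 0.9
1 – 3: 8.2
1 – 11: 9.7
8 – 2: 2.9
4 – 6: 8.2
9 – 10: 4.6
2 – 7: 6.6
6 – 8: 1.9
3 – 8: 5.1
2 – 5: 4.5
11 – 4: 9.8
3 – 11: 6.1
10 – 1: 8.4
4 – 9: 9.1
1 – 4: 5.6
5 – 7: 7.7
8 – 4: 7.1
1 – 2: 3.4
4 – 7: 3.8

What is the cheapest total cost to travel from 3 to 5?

Settle nodes by increasing distance from 3:
3: 0
8: 5.1  (via 3)
11: 6.1  (via 3)
6: 7  (via 8)
4: 7.5  (via 3)
1: 7.9  (via 6)
2: 8  (via 8)
7: 8  (via 8)
5: 12.5  (via 2)
Shortest route: 3–8–2–5 = 12.5.

12.5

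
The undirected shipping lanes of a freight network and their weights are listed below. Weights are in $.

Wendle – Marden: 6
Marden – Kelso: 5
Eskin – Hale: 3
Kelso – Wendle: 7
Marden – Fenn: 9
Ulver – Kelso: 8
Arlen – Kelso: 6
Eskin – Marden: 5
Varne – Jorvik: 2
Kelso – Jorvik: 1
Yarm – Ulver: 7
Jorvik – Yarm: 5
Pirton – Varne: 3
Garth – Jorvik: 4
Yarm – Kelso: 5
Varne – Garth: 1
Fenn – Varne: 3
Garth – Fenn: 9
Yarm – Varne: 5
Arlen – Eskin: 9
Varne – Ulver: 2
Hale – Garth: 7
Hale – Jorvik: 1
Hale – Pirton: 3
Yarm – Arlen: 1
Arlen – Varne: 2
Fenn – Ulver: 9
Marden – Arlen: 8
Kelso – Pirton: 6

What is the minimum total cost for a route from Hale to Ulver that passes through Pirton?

Shortest Hale→Pirton: Hale → Pirton = 3
Best Pirton to Ulver: Pirton → Varne → Ulver costing 5
Total via Pirton: 3 + 5 = $8.

$8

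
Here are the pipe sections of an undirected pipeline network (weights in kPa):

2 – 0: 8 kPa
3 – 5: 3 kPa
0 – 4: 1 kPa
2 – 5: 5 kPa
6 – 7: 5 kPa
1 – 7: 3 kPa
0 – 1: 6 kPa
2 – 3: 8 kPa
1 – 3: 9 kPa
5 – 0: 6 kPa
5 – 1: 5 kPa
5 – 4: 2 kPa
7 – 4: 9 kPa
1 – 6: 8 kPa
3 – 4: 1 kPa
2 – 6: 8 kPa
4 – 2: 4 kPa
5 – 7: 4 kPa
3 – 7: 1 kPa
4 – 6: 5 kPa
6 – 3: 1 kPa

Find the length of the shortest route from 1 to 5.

Shortest distances from 1:
1: 0
7: 3  (via 1)
3: 4  (via 7)
4: 5  (via 3)
5: 5  (via 1)
Shortest route: 1–5 = 5 kPa.

5 kPa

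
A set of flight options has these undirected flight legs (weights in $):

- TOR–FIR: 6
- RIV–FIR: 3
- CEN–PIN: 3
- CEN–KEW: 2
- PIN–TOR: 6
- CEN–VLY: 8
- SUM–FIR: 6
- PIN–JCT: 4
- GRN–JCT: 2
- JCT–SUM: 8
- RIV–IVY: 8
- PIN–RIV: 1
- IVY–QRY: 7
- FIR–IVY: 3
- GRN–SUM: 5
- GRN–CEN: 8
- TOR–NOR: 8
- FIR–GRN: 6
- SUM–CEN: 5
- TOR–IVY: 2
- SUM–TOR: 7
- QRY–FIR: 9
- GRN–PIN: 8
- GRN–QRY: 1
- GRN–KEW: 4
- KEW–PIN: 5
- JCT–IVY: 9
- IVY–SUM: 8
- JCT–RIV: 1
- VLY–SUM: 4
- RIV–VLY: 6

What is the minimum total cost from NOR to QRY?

Candidate routes:
NOR - TOR - IVY - QRY: 8+2+7 = 17
NOR - TOR - PIN - RIV - JCT - GRN - QRY: 8+6+1+1+2+1 = 19
Cheapest is NOR - TOR - IVY - QRY at $17.

$17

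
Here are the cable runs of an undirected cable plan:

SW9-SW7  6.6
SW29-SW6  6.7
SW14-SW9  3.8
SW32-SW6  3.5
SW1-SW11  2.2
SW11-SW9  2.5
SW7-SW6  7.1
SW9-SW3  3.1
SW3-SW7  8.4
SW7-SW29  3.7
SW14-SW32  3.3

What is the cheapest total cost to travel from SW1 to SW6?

15.3

Candidate routes:
SW1 → SW11 → SW9 → SW7 → SW29 → SW6: 2.2+2.5+6.6+3.7+6.7 = 21.7
SW1 → SW11 → SW9 → SW7 → SW6: 2.2+2.5+6.6+7.1 = 18.4
SW1 → SW11 → SW9 → SW14 → SW32 → SW6: 2.2+2.5+3.8+3.3+3.5 = 15.3
Cheapest is SW1 → SW11 → SW9 → SW14 → SW32 → SW6 at 15.3.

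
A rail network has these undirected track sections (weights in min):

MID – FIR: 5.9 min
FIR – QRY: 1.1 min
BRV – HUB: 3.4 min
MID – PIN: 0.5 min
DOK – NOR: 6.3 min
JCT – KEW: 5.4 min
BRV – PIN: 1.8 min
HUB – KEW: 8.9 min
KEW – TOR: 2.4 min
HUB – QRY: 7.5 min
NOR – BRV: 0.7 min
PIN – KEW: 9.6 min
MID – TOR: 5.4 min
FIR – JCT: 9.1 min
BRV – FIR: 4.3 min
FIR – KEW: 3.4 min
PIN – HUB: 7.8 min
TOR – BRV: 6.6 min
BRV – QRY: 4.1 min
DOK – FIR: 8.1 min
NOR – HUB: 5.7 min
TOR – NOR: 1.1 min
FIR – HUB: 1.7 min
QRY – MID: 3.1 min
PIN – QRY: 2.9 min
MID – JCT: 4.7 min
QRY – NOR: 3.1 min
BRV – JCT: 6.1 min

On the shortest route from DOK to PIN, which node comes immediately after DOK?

Compare a few routes:
DOK–NOR–QRY–PIN: 6.3+3.1+2.9 = 12.3
DOK–FIR–QRY–PIN: 8.1+1.1+2.9 = 12.1
DOK–NOR–BRV–PIN: 6.3+0.7+1.8 = 8.8
The minimum is 8.8 min via DOK–NOR–BRV–PIN.
So from DOK the first move is to NOR.

NOR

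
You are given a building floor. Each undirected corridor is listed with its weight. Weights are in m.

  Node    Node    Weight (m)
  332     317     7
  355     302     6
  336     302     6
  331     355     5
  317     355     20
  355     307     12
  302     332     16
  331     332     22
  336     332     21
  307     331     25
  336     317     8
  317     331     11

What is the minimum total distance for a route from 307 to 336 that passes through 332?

Best 307 to 332: 307–355–302–332 costing 34
Shortest 332→336: 332–317–336 = 15
Total via 332: 34 + 15 = 49 m.

49 m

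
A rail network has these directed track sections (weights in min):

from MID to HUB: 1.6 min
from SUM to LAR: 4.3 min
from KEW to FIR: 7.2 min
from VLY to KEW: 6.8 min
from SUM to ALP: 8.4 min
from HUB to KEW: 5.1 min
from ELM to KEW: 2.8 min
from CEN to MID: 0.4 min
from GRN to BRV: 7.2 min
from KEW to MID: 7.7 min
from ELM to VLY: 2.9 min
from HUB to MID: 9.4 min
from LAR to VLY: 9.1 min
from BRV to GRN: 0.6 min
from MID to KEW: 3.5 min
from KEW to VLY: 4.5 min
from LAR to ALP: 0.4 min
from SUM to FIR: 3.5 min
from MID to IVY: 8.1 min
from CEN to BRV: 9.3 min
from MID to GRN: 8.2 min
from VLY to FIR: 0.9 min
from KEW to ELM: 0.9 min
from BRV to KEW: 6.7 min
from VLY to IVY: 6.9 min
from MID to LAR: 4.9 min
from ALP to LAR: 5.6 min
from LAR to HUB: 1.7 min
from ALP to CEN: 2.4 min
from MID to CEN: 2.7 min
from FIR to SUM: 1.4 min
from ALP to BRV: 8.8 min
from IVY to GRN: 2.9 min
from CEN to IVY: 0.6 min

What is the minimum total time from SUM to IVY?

7.7 min

Compare a few routes:
SUM - LAR - ALP - CEN - MID - IVY: 4.3+0.4+2.4+0.4+8.1 = 15.6
SUM - LAR - ALP - CEN - IVY: 4.3+0.4+2.4+0.6 = 7.7
SUM - LAR - HUB - MID - CEN - IVY: 4.3+1.7+9.4+2.7+0.6 = 18.7
SUM - ALP - CEN - IVY: 8.4+2.4+0.6 = 11.4
Cheapest is SUM - LAR - ALP - CEN - IVY at 7.7 min.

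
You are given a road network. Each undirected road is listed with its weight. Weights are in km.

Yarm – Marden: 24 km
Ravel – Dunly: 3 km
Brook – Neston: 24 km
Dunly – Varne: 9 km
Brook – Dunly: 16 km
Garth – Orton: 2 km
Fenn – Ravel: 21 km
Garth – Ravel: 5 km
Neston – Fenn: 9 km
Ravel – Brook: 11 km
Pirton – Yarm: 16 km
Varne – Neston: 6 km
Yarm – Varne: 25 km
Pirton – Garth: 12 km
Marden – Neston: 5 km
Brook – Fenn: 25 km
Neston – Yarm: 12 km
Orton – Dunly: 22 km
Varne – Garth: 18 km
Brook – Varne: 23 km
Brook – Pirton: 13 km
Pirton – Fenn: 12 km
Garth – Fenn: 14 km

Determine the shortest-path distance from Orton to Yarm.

30 km

Running Dijkstra from Orton:
Orton: 0
Garth: 2  (via Orton)
Ravel: 7  (via Garth)
Dunly: 10  (via Ravel)
Pirton: 14  (via Garth)
Fenn: 16  (via Garth)
Brook: 18  (via Ravel)
Varne: 19  (via Dunly)
Neston: 25  (via Fenn)
Yarm: 30  (via Pirton)
Shortest route: Orton–Garth–Pirton–Yarm = 30 km.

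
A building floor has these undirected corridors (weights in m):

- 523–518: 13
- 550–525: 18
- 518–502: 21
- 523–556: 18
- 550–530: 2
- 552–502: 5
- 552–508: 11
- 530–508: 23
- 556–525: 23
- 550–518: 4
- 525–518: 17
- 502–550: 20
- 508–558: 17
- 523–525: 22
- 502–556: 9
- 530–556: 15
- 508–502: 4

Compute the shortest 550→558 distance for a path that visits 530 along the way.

Best 550 to 530: 550 → 530 costing 2
Best 530 to 558: 530 → 508 → 558 costing 40
Total via 530: 2 + 40 = 42 m.

42 m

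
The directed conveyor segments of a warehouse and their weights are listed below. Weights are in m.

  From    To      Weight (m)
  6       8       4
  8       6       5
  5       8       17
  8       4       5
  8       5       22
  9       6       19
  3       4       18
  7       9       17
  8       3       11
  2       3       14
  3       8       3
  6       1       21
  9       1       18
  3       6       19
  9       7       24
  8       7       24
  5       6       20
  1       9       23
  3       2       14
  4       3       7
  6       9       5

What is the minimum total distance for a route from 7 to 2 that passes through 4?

Shortest 7→4: 7 → 9 → 6 → 8 → 4 = 45
Shortest 4→2: 4 → 3 → 2 = 21
Total via 4: 45 + 21 = 66 m.

66 m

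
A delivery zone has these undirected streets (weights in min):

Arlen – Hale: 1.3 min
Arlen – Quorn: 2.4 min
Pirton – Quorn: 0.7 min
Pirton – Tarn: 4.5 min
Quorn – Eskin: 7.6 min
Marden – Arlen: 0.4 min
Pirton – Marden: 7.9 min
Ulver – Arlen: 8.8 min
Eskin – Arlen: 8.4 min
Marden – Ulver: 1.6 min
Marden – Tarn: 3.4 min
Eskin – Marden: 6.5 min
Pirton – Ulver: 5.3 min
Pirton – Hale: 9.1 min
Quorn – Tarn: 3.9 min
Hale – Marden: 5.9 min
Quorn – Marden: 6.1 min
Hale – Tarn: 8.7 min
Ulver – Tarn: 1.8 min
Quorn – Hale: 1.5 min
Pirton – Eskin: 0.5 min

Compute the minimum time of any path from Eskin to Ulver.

Running Dijkstra from Eskin:
Eskin: 0
Pirton: 0.5  (via Eskin)
Quorn: 1.2  (via Pirton)
Hale: 2.7  (via Quorn)
Arlen: 3.6  (via Quorn)
Marden: 4  (via Arlen)
Tarn: 5  (via Pirton)
Ulver: 5.6  (via Marden)
Shortest route: Eskin–Pirton–Quorn–Arlen–Marden–Ulver = 5.6 min.

5.6 min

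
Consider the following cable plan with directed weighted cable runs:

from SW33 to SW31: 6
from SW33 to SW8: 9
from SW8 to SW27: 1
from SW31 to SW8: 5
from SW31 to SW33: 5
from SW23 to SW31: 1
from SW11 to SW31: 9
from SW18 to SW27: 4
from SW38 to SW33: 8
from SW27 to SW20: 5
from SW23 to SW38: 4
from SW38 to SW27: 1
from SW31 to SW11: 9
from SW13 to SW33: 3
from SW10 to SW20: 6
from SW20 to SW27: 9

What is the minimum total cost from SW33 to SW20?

15

Candidate routes:
SW33 - SW31 - SW8 - SW27 - SW20: 6+5+1+5 = 17
SW33 - SW8 - SW27 - SW20: 9+1+5 = 15
Cheapest is SW33 - SW8 - SW27 - SW20 at 15.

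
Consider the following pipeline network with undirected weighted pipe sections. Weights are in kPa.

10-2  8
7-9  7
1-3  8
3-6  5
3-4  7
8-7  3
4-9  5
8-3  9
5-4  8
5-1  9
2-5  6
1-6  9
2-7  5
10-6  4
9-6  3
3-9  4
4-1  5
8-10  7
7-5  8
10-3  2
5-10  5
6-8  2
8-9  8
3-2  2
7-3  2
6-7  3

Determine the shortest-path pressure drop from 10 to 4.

9 kPa

Settle nodes by increasing distance from 10:
10: 0
3: 2  (via 10)
2: 4  (via 3)
6: 4  (via 10)
7: 4  (via 3)
5: 5  (via 10)
8: 6  (via 6)
9: 6  (via 3)
4: 9  (via 3)
Shortest route: 10 → 3 → 4 = 9 kPa.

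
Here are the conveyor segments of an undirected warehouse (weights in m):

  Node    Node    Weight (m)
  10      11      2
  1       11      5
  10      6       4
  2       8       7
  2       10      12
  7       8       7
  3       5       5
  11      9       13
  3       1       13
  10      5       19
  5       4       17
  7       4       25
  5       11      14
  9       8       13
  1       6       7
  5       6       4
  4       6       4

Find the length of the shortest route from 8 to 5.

Candidate routes:
8–2–10–6–5: 7+12+4+4 = 27
8–2–10–11–5: 7+12+2+14 = 35
8–9–11–10–6–5: 13+13+2+4+4 = 36
Cheapest is 8–2–10–6–5 at 27 m.

27 m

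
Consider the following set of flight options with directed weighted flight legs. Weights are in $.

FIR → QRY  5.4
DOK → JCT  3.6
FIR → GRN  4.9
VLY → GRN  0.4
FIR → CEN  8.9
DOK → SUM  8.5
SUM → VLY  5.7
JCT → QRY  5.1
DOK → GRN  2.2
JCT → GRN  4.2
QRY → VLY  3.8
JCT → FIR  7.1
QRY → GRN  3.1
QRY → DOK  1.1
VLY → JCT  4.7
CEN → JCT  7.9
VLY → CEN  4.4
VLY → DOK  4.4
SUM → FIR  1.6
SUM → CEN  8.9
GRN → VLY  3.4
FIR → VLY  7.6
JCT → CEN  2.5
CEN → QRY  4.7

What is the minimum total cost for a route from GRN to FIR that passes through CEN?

Shortest GRN→CEN: GRN → VLY → CEN = 7.8
Shortest CEN→FIR: CEN → JCT → FIR = 15
Total via CEN: 7.8 + 15 = $22.8.

$22.8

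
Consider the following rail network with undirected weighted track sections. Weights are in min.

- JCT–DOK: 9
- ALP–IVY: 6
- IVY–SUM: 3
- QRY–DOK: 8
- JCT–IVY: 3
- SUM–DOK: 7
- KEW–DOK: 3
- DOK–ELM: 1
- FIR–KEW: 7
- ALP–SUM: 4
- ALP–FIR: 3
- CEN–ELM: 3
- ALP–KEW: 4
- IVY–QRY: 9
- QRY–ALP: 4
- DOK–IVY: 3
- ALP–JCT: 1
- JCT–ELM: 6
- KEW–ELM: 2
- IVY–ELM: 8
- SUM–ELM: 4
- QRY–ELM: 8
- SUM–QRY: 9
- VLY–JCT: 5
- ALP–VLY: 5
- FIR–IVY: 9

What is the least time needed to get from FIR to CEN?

Running Dijkstra from FIR:
FIR: 0
ALP: 3  (via FIR)
JCT: 4  (via ALP)
IVY: 7  (via JCT)
KEW: 7  (via FIR)
QRY: 7  (via ALP)
SUM: 7  (via ALP)
VLY: 8  (via ALP)
ELM: 9  (via KEW)
DOK: 10  (via IVY)
CEN: 12  (via ELM)
Shortest route: FIR → KEW → ELM → CEN = 12 min.

12 min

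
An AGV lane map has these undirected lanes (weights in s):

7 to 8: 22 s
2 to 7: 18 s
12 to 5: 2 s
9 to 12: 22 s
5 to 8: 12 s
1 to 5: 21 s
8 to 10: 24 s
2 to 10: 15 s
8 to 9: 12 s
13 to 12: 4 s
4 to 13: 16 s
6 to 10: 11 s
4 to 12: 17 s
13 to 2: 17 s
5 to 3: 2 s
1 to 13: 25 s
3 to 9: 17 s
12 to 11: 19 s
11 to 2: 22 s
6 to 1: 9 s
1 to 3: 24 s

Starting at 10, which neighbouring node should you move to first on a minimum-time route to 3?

8

Compare a few routes:
10–2–13–12–5–3: 15+17+4+2+2 = 40
10–8–5–3: 24+12+2 = 38
Cheapest is 10–8–5–3 at 38 s.
So from 10 the first move is to 8.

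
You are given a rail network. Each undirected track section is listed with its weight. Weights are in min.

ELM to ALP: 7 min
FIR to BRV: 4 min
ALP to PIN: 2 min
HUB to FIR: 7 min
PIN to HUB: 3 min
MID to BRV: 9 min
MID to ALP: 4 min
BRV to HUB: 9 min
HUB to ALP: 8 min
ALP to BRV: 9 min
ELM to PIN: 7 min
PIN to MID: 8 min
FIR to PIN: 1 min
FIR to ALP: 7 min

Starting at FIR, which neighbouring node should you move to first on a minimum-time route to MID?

Compare a few routes:
FIR–PIN–MID: 1+8 = 9
FIR–ALP–MID: 7+4 = 11
FIR–BRV–MID: 4+9 = 13
FIR–PIN–ALP–MID: 1+2+4 = 7
Cheapest is FIR–PIN–ALP–MID at 7 min.
So from FIR the first move is to PIN.

PIN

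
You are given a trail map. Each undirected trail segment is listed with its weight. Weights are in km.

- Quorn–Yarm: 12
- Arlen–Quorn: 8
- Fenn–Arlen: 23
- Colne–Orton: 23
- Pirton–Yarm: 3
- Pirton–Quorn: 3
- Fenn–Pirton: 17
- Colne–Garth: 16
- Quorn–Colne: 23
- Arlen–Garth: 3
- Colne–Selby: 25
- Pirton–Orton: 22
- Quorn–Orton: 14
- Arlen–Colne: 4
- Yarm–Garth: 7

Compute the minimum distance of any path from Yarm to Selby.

Settle nodes by increasing distance from Yarm:
Yarm: 0
Pirton: 3  (via Yarm)
Quorn: 6  (via Pirton)
Garth: 7  (via Yarm)
Arlen: 10  (via Garth)
Colne: 14  (via Arlen)
Orton: 20  (via Quorn)
Fenn: 20  (via Pirton)
Selby: 39  (via Colne)
Shortest route: Yarm → Garth → Arlen → Colne → Selby = 39 km.

39 km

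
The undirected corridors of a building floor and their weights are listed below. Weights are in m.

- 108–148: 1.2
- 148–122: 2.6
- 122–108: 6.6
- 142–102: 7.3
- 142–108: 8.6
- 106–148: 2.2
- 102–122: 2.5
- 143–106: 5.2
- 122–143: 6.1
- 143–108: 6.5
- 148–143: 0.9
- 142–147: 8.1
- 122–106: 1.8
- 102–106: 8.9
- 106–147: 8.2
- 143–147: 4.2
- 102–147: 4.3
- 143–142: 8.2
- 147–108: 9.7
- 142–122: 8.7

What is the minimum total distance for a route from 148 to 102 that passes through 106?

6.5 m

Shortest 148→106: 148 → 106 = 2.2
Best 106 to 102: 106 → 122 → 102 costing 4.3
Total via 106: 2.2 + 4.3 = 6.5 m.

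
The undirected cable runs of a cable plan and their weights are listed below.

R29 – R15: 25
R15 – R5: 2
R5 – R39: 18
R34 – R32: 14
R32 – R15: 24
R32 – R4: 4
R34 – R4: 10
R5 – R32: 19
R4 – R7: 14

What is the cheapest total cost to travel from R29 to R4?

50

Shortest distances from R29:
R29: 0
R15: 25  (via R29)
R5: 27  (via R15)
R39: 45  (via R5)
R32: 46  (via R5)
R4: 50  (via R32)
Shortest route: R29 → R15 → R5 → R32 → R4 = 50.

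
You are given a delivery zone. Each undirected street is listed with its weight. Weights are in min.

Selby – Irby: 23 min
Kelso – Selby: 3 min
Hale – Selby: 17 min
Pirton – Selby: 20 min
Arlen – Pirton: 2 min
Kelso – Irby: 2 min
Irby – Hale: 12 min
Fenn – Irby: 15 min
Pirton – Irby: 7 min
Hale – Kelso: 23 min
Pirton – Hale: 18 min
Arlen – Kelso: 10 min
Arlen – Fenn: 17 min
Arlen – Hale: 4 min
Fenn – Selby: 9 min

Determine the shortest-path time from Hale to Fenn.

Enumerating some paths:
Hale - Arlen - Fenn: 4+17 = 21
Hale - Arlen - Kelso - Selby - Fenn: 4+10+3+9 = 26
Cheapest is Hale - Arlen - Fenn at 21 min.

21 min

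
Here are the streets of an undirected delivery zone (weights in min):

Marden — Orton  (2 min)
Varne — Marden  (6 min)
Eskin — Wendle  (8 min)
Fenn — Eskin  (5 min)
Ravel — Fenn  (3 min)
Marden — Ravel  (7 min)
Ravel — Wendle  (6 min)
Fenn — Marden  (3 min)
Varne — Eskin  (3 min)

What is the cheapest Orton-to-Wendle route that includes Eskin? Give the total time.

Best Orton to Eskin: Orton → Marden → Fenn → Eskin costing 10
Best Eskin to Wendle: Eskin → Wendle costing 8
Total via Eskin: 10 + 8 = 18 min.

18 min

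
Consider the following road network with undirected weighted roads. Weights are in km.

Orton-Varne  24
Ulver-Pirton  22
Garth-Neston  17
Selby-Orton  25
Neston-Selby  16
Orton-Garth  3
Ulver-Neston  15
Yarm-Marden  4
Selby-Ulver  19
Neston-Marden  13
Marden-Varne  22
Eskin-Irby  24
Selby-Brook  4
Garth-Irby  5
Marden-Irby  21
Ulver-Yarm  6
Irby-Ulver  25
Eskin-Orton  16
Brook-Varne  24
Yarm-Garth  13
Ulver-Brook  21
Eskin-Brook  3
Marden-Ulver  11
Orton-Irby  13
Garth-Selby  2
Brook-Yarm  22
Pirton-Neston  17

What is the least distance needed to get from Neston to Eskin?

23 km

Settle nodes by increasing distance from Neston:
Neston: 0
Marden: 13  (via Neston)
Ulver: 15  (via Neston)
Selby: 16  (via Neston)
Pirton: 17  (via Neston)
Yarm: 17  (via Marden)
Garth: 17  (via Neston)
Orton: 20  (via Garth)
Brook: 20  (via Selby)
Irby: 22  (via Garth)
Eskin: 23  (via Brook)
Shortest route: Neston–Selby–Brook–Eskin = 23 km.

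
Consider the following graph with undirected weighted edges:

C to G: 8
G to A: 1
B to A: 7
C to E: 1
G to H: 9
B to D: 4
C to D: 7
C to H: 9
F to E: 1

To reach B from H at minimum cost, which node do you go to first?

Candidate routes:
H → G → A → B: 9+1+7 = 17
H → C → G → A → B: 9+8+1+7 = 25
H → C → D → B: 9+7+4 = 20
The minimum is 17 via H → G → A → B.
So from H the first move is to G.

G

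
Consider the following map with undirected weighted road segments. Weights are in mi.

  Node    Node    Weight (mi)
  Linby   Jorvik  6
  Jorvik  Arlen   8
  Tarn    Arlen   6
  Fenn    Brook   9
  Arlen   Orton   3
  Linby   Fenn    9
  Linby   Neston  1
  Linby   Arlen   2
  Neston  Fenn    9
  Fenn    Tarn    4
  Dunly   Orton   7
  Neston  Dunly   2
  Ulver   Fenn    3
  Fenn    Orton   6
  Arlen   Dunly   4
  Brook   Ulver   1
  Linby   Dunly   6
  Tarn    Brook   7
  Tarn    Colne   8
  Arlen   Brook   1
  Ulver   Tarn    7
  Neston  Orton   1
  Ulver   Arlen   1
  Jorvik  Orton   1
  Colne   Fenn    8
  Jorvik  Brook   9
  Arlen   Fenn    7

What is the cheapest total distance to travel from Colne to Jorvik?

15 mi

Shortest distances from Colne:
Colne: 0
Tarn: 8  (via Colne)
Fenn: 8  (via Colne)
Ulver: 11  (via Fenn)
Arlen: 12  (via Ulver)
Brook: 12  (via Ulver)
Linby: 14  (via Arlen)
Orton: 14  (via Fenn)
Neston: 15  (via Linby)
Jorvik: 15  (via Orton)
Shortest route: Colne → Fenn → Orton → Jorvik = 15 mi.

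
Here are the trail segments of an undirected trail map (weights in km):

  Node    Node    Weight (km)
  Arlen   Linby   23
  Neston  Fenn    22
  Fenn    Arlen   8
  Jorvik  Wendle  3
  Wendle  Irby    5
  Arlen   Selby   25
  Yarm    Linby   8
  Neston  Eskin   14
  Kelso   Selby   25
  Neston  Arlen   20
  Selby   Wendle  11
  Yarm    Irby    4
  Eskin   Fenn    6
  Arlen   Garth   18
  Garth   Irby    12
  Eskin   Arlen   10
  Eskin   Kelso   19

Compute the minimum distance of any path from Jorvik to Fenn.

46 km

Running Dijkstra from Jorvik:
Jorvik: 0
Wendle: 3  (via Jorvik)
Irby: 8  (via Wendle)
Yarm: 12  (via Irby)
Selby: 14  (via Wendle)
Linby: 20  (via Yarm)
Garth: 20  (via Irby)
Arlen: 38  (via Garth)
Kelso: 39  (via Selby)
Fenn: 46  (via Arlen)
Shortest route: Jorvik–Wendle–Irby–Garth–Arlen–Fenn = 46 km.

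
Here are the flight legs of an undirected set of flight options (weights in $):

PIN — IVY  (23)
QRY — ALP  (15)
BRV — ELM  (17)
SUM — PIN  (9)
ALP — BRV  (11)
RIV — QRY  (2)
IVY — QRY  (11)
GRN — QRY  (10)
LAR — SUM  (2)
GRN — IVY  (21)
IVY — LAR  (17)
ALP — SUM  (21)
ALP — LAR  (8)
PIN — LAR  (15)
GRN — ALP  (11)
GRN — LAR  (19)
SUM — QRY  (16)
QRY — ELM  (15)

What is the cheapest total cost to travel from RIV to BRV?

$28

Enumerating some paths:
RIV - QRY - ALP - BRV: 2+15+11 = 28
RIV - QRY - GRN - ALP - BRV: 2+10+11+11 = 34
Cheapest is RIV - QRY - ALP - BRV at $28.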